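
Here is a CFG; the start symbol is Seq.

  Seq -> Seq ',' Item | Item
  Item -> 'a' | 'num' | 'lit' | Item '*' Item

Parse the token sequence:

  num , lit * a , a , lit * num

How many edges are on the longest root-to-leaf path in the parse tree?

5

[Seq [Seq [Seq [Seq [Item num]] , [Item [Item lit] * [Item a]]] , [Item a]] , [Item [Item lit] * [Item num]]]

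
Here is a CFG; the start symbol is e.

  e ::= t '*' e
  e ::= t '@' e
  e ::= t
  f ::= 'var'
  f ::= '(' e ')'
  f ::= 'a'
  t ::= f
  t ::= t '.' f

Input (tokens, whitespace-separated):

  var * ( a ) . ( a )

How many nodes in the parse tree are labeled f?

5

[e [t [f var]] * [e [t [t [f ( [e [t [f a]]] )]] . [f ( [e [t [f a]]] )]]]]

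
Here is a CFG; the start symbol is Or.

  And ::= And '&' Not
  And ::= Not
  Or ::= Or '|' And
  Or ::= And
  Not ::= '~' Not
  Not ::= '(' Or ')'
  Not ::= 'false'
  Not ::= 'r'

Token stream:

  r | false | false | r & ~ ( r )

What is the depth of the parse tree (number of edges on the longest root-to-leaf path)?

[Or [Or [Or [Or [And [Not r]]] | [And [Not false]]] | [And [Not false]]] | [And [And [Not r]] & [Not ~ [Not ( [Or [And [Not r]]] )]]]]

7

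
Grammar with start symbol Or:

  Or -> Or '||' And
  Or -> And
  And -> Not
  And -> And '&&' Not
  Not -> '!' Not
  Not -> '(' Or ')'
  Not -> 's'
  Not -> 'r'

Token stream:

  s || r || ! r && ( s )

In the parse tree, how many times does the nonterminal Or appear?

4

[Or [Or [Or [And [Not s]]] || [And [Not r]]] || [And [And [Not ! [Not r]]] && [Not ( [Or [And [Not s]]] )]]]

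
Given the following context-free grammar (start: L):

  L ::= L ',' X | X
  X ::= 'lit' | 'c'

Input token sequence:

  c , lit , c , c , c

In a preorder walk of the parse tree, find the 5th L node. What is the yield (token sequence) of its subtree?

c

[L [L [L [L [L [X c]] , [X lit]] , [X c]] , [X c]] , [X c]]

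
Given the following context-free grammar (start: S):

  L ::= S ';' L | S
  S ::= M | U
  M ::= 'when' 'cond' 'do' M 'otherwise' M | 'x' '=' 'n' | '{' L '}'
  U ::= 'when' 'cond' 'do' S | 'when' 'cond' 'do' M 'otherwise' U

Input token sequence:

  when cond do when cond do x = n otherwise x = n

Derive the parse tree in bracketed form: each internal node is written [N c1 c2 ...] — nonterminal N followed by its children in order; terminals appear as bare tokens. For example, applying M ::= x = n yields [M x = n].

[S [U when cond do [S [M when cond do [M x = n] otherwise [M x = n]]]]]

S
U
when cond do S
when cond do M
when cond do when cond do M otherwise M
when cond do when cond do x = n otherwise M
when cond do when cond do x = n otherwise x = n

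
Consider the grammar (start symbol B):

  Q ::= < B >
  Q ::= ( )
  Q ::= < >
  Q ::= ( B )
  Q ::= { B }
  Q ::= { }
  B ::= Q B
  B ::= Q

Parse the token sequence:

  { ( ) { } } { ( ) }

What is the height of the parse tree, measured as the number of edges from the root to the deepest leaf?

[B [Q { [B [Q ( )] [B [Q { }]]] }] [B [Q { [B [Q ( )]] }]]]

5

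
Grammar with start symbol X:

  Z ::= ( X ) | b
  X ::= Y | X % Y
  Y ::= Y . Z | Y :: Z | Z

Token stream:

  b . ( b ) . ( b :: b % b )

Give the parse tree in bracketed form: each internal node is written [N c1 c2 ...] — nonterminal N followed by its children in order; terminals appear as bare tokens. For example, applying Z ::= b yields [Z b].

[X [Y [Y [Y [Z b]] . [Z ( [X [Y [Z b]]] )]] . [Z ( [X [X [Y [Y [Z b]] :: [Z b]]] % [Y [Z b]]] )]]]

X
Y
Y . Z
Y . Z . Z
Z . Z . Z
b . Z . Z
b . ( X ) . Z
b . ( Y ) . Z
b . ( Z ) . Z
b . ( b ) . Z
b . ( b ) . ( X )
b . ( b ) . ( X % Y )
b . ( b ) . ( Y % Y )
b . ( b ) . ( Y :: Z % Y )
b . ( b ) . ( Z :: Z % Y )
b . ( b ) . ( b :: Z % Y )
b . ( b ) . ( b :: b % Y )
b . ( b ) . ( b :: b % Z )
b . ( b ) . ( b :: b % b )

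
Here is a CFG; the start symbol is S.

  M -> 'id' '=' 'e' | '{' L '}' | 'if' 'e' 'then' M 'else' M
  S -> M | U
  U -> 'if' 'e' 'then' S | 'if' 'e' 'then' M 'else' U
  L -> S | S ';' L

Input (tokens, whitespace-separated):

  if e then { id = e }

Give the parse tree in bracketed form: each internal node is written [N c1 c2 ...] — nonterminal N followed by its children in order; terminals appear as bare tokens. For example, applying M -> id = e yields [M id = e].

[S [U if e then [S [M { [L [S [M id = e]]] }]]]]

S
U
if e then S
if e then M
if e then { L }
if e then { S }
if e then { M }
if e then { id = e }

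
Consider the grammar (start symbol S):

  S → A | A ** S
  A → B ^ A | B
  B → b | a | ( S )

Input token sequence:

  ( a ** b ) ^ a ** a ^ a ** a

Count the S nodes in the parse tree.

[S [A [B ( [S [A [B a]] ** [S [A [B b]]]] )] ^ [A [B a]]] ** [S [A [B a] ^ [A [B a]]] ** [S [A [B a]]]]]

5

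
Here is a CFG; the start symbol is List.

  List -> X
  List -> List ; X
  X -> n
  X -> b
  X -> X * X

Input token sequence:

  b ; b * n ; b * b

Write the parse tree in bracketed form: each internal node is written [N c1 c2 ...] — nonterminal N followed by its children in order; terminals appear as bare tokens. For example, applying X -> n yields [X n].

[List [List [List [X b]] ; [X [X b] * [X n]]] ; [X [X b] * [X b]]]

List
List ; X
List ; X ; X
X ; X ; X
b ; X ; X
b ; X * X ; X
b ; b * X ; X
b ; b * n ; X
b ; b * n ; X * X
b ; b * n ; b * X
b ; b * n ; b * b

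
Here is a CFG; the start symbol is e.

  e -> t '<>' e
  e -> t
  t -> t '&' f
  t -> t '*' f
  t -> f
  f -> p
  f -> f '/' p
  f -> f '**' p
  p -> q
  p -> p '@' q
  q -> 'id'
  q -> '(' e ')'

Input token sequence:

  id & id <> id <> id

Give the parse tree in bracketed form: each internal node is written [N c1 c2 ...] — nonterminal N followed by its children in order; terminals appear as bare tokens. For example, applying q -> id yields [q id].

[e [t [t [f [p [q id]]]] & [f [p [q id]]]] <> [e [t [f [p [q id]]]] <> [e [t [f [p [q id]]]]]]]

e
t <> e
t & f <> e
f & f <> e
p & f <> e
q & f <> e
id & f <> e
id & p <> e
id & q <> e
id & id <> e
id & id <> t <> e
id & id <> f <> e
id & id <> p <> e
id & id <> q <> e
id & id <> id <> e
id & id <> id <> t
id & id <> id <> f
id & id <> id <> p
id & id <> id <> q
id & id <> id <> id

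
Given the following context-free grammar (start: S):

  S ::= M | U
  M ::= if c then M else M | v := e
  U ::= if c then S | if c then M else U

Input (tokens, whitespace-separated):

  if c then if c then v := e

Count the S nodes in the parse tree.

3

[S [U if c then [S [U if c then [S [M v := e]]]]]]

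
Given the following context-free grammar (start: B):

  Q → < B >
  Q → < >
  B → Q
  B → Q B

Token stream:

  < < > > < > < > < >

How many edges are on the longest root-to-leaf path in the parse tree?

[B [Q < [B [Q < >]] >] [B [Q < >] [B [Q < >] [B [Q < >]]]]]

5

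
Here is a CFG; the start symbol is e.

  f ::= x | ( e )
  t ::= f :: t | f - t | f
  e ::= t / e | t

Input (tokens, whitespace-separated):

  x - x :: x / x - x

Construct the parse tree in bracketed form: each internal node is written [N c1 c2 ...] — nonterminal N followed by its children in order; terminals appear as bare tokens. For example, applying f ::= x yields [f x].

e
t / e
f - t / e
x - t / e
x - f :: t / e
x - x :: t / e
x - x :: f / e
x - x :: x / e
x - x :: x / t
x - x :: x / f - t
x - x :: x / x - t
x - x :: x / x - f
x - x :: x / x - x

[e [t [f x] - [t [f x] :: [t [f x]]]] / [e [t [f x] - [t [f x]]]]]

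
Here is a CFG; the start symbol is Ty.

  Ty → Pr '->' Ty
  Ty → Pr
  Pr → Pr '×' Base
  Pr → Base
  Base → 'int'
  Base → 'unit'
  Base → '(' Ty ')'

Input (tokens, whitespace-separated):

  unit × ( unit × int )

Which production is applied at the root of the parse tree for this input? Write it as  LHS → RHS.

Ty → Pr

[Ty [Pr [Pr [Base unit]] × [Base ( [Ty [Pr [Pr [Base unit]] × [Base int]]] )]]]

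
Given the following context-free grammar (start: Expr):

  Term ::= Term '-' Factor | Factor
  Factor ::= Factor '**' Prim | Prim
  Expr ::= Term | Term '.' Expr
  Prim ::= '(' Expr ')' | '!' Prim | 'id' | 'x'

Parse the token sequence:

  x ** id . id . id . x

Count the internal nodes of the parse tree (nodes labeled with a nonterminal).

18

[Expr [Term [Factor [Factor [Prim x]] ** [Prim id]]] . [Expr [Term [Factor [Prim id]]] . [Expr [Term [Factor [Prim id]]] . [Expr [Term [Factor [Prim x]]]]]]]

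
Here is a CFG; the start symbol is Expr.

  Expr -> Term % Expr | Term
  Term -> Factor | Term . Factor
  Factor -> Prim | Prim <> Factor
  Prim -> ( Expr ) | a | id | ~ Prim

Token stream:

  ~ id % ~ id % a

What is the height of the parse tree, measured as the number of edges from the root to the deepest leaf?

[Expr [Term [Factor [Prim ~ [Prim id]]]] % [Expr [Term [Factor [Prim ~ [Prim id]]]] % [Expr [Term [Factor [Prim a]]]]]]

6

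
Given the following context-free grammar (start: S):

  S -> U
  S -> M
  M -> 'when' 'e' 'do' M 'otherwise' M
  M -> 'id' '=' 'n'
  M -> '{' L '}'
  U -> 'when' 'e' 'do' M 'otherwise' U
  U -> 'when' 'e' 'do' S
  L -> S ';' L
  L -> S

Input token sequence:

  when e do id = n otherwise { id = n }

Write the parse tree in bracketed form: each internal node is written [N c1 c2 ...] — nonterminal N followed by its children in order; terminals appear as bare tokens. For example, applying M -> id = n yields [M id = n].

S
M
when e do M otherwise M
when e do id = n otherwise M
when e do id = n otherwise { L }
when e do id = n otherwise { S }
when e do id = n otherwise { M }
when e do id = n otherwise { id = n }

[S [M when e do [M id = n] otherwise [M { [L [S [M id = n]]] }]]]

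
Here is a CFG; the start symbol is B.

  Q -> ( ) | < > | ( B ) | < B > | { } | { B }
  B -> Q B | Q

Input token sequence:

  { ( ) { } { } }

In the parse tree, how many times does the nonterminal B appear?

4

[B [Q { [B [Q ( )] [B [Q { }] [B [Q { }]]]] }]]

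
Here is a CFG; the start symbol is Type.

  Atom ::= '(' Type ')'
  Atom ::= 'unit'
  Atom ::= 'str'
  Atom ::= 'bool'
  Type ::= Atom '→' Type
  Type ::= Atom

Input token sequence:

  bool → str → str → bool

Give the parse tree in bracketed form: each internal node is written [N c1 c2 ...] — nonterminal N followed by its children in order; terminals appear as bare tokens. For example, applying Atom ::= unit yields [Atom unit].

[Type [Atom bool] → [Type [Atom str] → [Type [Atom str] → [Type [Atom bool]]]]]

Type
Atom → Type
bool → Type
bool → Atom → Type
bool → str → Type
bool → str → Atom → Type
bool → str → str → Type
bool → str → str → Atom
bool → str → str → bool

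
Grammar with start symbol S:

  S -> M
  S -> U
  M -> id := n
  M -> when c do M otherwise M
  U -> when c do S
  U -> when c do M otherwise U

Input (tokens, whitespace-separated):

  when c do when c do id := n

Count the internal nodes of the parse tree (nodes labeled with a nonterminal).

[S [U when c do [S [U when c do [S [M id := n]]]]]]

6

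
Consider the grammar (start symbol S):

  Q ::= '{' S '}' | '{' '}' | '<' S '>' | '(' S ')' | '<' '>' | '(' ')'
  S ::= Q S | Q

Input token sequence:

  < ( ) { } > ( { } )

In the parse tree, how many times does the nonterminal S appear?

[S [Q < [S [Q ( )] [S [Q { }]]] >] [S [Q ( [S [Q { }]] )]]]

5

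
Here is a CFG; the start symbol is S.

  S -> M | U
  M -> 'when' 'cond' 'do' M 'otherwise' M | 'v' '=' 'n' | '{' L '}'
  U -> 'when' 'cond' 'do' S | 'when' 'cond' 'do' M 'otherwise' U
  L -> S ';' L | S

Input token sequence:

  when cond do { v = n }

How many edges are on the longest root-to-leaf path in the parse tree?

7

[S [U when cond do [S [M { [L [S [M v = n]]] }]]]]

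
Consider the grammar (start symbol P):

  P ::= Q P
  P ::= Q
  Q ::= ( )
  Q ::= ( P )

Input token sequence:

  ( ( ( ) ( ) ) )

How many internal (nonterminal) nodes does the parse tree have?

[P [Q ( [P [Q ( [P [Q ( )] [P [Q ( )]]] )]] )]]

8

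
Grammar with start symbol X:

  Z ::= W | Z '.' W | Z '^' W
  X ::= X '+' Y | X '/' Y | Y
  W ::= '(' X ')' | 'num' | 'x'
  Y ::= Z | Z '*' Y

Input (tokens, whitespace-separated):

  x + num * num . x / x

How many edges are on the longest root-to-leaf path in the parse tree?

7

[X [X [X [Y [Z [W x]]]] + [Y [Z [W num]] * [Y [Z [Z [W num]] . [W x]]]]] / [Y [Z [W x]]]]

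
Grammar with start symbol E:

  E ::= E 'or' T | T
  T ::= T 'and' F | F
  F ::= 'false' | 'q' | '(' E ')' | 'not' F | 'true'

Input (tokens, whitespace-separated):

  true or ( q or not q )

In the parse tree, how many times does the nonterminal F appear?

5

[E [E [T [F true]]] or [T [F ( [E [E [T [F q]]] or [T [F not [F q]]]] )]]]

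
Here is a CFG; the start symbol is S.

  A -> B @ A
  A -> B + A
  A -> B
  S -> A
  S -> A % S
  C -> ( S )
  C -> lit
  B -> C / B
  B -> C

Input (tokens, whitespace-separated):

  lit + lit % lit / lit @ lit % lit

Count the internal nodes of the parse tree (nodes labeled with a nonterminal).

20

[S [A [B [C lit]] + [A [B [C lit]]]] % [S [A [B [C lit] / [B [C lit]]] @ [A [B [C lit]]]] % [S [A [B [C lit]]]]]]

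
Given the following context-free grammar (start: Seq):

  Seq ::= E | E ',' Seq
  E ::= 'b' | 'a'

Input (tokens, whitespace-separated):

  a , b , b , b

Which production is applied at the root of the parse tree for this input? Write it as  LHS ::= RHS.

[Seq [E a] , [Seq [E b] , [Seq [E b] , [Seq [E b]]]]]

Seq ::= E ',' Seq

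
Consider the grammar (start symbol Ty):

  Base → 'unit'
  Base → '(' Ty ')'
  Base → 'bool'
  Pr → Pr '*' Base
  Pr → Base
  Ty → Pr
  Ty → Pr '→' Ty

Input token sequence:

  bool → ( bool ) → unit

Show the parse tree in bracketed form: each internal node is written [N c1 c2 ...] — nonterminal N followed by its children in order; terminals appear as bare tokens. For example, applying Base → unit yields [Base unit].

[Ty [Pr [Base bool]] → [Ty [Pr [Base ( [Ty [Pr [Base bool]]] )]] → [Ty [Pr [Base unit]]]]]

Ty
Pr → Ty
Base → Ty
bool → Ty
bool → Pr → Ty
bool → Base → Ty
bool → ( Ty ) → Ty
bool → ( Pr ) → Ty
bool → ( Base ) → Ty
bool → ( bool ) → Ty
bool → ( bool ) → Pr
bool → ( bool ) → Base
bool → ( bool ) → unit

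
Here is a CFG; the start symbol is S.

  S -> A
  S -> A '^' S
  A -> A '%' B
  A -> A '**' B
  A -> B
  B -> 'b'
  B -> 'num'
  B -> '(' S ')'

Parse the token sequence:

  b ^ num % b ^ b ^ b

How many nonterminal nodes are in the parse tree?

14

[S [A [B b]] ^ [S [A [A [B num]] % [B b]] ^ [S [A [B b]] ^ [S [A [B b]]]]]]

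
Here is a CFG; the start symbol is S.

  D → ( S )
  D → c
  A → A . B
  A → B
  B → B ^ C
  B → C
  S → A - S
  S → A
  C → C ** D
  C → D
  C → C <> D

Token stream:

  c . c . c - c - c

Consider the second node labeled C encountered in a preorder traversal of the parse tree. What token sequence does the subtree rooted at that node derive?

[S [A [A [A [B [C [D c]]]] . [B [C [D c]]]] . [B [C [D c]]]] - [S [A [B [C [D c]]]] - [S [A [B [C [D c]]]]]]]

c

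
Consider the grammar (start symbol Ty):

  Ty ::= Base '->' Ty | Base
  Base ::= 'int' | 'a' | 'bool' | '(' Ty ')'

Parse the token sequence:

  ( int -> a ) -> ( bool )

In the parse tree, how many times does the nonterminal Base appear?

5

[Ty [Base ( [Ty [Base int] -> [Ty [Base a]]] )] -> [Ty [Base ( [Ty [Base bool]] )]]]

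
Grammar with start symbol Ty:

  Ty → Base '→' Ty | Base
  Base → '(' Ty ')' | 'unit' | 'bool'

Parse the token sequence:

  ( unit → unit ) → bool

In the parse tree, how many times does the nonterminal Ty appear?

[Ty [Base ( [Ty [Base unit] → [Ty [Base unit]]] )] → [Ty [Base bool]]]

4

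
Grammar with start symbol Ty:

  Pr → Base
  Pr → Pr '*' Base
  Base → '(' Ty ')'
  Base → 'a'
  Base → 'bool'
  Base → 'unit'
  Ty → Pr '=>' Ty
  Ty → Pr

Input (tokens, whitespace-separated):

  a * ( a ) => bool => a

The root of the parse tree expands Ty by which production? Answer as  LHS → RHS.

[Ty [Pr [Pr [Base a]] * [Base ( [Ty [Pr [Base a]]] )]] => [Ty [Pr [Base bool]] => [Ty [Pr [Base a]]]]]

Ty → Pr '=>' Ty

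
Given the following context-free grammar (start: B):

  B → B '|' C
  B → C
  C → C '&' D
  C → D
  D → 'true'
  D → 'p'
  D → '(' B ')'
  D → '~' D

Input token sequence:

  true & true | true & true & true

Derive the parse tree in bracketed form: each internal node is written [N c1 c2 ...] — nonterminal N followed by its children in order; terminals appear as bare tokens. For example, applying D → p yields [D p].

B
B | C
C | C
C & D | C
D & D | C
true & D | C
true & true | C
true & true | C & D
true & true | C & D & D
true & true | D & D & D
true & true | true & D & D
true & true | true & true & D
true & true | true & true & true

[B [B [C [C [D true]] & [D true]]] | [C [C [C [D true]] & [D true]] & [D true]]]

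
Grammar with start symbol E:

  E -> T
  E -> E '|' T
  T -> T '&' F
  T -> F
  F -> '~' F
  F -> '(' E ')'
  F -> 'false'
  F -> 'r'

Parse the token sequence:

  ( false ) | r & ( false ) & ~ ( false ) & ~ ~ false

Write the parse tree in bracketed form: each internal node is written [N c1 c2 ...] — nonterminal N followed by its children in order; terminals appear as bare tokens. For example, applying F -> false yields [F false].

[E [E [T [F ( [E [T [F false]]] )]]] | [T [T [T [T [F r]] & [F ( [E [T [F false]]] )]] & [F ~ [F ( [E [T [F false]]] )]]] & [F ~ [F ~ [F false]]]]]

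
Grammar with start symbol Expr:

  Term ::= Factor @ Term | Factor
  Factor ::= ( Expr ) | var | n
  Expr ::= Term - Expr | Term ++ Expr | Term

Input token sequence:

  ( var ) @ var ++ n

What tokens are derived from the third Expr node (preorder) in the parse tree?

[Expr [Term [Factor ( [Expr [Term [Factor var]]] )] @ [Term [Factor var]]] ++ [Expr [Term [Factor n]]]]

n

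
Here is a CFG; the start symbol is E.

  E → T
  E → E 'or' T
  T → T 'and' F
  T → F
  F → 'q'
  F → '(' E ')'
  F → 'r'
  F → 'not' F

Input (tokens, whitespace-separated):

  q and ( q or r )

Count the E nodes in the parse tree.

[E [T [T [F q]] and [F ( [E [E [T [F q]]] or [T [F r]]] )]]]

3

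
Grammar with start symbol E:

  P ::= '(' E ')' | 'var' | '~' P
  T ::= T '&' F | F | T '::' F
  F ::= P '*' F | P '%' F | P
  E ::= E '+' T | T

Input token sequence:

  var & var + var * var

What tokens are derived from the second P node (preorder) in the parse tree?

[E [E [T [T [F [P var]]] & [F [P var]]]] + [T [F [P var] * [F [P var]]]]]

var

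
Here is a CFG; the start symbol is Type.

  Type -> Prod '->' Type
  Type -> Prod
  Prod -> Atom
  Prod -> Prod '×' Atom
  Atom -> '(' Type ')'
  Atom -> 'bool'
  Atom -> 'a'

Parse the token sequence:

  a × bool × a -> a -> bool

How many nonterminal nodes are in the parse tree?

13

[Type [Prod [Prod [Prod [Atom a]] × [Atom bool]] × [Atom a]] -> [Type [Prod [Atom a]] -> [Type [Prod [Atom bool]]]]]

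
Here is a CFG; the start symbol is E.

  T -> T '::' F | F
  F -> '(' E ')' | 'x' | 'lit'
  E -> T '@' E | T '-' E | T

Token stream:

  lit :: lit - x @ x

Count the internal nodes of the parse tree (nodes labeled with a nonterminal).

[E [T [T [F lit]] :: [F lit]] - [E [T [F x]] @ [E [T [F x]]]]]

11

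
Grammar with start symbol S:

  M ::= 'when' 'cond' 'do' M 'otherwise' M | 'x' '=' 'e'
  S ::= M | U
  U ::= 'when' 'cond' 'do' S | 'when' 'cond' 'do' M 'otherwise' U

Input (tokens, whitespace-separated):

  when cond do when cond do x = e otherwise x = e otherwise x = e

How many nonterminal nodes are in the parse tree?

[S [M when cond do [M when cond do [M x = e] otherwise [M x = e]] otherwise [M x = e]]]

6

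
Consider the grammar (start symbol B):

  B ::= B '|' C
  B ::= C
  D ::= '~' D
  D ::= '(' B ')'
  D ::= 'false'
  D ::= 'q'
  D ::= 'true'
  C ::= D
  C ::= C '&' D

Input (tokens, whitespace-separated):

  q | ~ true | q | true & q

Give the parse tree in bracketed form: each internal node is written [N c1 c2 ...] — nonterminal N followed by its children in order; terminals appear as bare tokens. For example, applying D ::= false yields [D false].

B
B | C
B | C | C
B | C | C | C
C | C | C | C
D | C | C | C
q | C | C | C
q | D | C | C
q | ~ D | C | C
q | ~ true | C | C
q | ~ true | D | C
q | ~ true | q | C
q | ~ true | q | C & D
q | ~ true | q | D & D
q | ~ true | q | true & D
q | ~ true | q | true & q

[B [B [B [B [C [D q]]] | [C [D ~ [D true]]]] | [C [D q]]] | [C [C [D true]] & [D q]]]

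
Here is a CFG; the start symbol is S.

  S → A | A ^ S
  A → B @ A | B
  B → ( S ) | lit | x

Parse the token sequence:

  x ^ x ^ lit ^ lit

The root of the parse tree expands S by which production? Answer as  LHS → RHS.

[S [A [B x]] ^ [S [A [B x]] ^ [S [A [B lit]] ^ [S [A [B lit]]]]]]

S → A ^ S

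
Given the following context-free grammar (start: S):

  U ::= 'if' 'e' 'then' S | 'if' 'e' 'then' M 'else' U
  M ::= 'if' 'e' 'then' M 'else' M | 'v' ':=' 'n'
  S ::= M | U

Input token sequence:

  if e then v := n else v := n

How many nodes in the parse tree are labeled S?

[S [M if e then [M v := n] else [M v := n]]]

1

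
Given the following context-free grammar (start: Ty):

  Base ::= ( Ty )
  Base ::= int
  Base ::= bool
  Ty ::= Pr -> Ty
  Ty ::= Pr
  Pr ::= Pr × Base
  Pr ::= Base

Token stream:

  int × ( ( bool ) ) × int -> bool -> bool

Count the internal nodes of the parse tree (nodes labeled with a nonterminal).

[Ty [Pr [Pr [Pr [Base int]] × [Base ( [Ty [Pr [Base ( [Ty [Pr [Base bool]]] )]]] )]] × [Base int]] -> [Ty [Pr [Base bool]] -> [Ty [Pr [Base bool]]]]]

19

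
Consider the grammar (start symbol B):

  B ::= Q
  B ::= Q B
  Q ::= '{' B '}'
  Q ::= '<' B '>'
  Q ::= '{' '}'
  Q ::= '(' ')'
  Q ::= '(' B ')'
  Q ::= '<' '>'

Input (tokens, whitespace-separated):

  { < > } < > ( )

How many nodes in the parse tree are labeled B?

[B [Q { [B [Q < >]] }] [B [Q < >] [B [Q ( )]]]]

4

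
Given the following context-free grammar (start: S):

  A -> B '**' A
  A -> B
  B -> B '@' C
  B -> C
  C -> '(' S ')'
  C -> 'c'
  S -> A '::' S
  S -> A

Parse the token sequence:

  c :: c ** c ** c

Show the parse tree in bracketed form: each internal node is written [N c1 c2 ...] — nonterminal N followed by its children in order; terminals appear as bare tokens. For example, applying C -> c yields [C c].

[S [A [B [C c]]] :: [S [A [B [C c]] ** [A [B [C c]] ** [A [B [C c]]]]]]]

S
A :: S
B :: S
C :: S
c :: S
c :: A
c :: B ** A
c :: C ** A
c :: c ** A
c :: c ** B ** A
c :: c ** C ** A
c :: c ** c ** A
c :: c ** c ** B
c :: c ** c ** C
c :: c ** c ** c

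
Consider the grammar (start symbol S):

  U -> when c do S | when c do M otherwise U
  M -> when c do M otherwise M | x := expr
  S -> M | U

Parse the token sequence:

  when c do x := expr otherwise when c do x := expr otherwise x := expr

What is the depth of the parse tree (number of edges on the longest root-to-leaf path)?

4

[S [M when c do [M x := expr] otherwise [M when c do [M x := expr] otherwise [M x := expr]]]]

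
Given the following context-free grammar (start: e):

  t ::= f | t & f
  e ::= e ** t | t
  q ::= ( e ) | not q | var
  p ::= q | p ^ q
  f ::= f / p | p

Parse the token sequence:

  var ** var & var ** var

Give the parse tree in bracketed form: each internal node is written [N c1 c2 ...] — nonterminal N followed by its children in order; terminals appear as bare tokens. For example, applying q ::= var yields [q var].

[e [e [e [t [f [p [q var]]]]] ** [t [t [f [p [q var]]]] & [f [p [q var]]]]] ** [t [f [p [q var]]]]]

e
e ** t
e ** t ** t
t ** t ** t
f ** t ** t
p ** t ** t
q ** t ** t
var ** t ** t
var ** t & f ** t
var ** f & f ** t
var ** p & f ** t
var ** q & f ** t
var ** var & f ** t
var ** var & p ** t
var ** var & q ** t
var ** var & var ** t
var ** var & var ** f
var ** var & var ** p
var ** var & var ** q
var ** var & var ** var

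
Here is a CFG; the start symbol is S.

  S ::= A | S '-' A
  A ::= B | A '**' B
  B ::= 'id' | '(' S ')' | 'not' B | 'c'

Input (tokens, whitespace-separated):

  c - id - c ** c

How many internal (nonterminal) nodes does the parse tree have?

[S [S [S [A [B c]]] - [A [B id]]] - [A [A [B c]] ** [B c]]]

11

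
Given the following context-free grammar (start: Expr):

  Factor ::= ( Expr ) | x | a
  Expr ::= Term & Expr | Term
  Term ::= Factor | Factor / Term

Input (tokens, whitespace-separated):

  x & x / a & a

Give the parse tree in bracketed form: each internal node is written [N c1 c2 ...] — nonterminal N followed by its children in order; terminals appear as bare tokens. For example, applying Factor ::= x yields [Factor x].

Expr
Term & Expr
Factor & Expr
x & Expr
x & Term & Expr
x & Factor / Term & Expr
x & x / Term & Expr
x & x / Factor & Expr
x & x / a & Expr
x & x / a & Term
x & x / a & Factor
x & x / a & a

[Expr [Term [Factor x]] & [Expr [Term [Factor x] / [Term [Factor a]]] & [Expr [Term [Factor a]]]]]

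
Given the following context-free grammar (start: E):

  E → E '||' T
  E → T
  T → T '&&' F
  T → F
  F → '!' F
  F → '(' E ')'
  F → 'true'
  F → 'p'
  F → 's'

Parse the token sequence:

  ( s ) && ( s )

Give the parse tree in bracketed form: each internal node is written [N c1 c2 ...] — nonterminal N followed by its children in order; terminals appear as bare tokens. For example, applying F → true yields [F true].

E
T
T && F
F && F
( E ) && F
( T ) && F
( F ) && F
( s ) && F
( s ) && ( E )
( s ) && ( T )
( s ) && ( F )
( s ) && ( s )

[E [T [T [F ( [E [T [F s]]] )]] && [F ( [E [T [F s]]] )]]]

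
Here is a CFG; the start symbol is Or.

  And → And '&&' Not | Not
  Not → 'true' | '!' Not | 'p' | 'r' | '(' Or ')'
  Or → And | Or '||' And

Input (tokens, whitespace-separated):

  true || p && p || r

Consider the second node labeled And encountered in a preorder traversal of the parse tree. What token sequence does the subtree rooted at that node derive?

[Or [Or [Or [And [Not true]]] || [And [And [Not p]] && [Not p]]] || [And [Not r]]]

p && p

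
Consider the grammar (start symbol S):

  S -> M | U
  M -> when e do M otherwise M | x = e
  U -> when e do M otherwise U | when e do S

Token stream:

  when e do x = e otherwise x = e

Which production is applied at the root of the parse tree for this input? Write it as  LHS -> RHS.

[S [M when e do [M x = e] otherwise [M x = e]]]

S -> M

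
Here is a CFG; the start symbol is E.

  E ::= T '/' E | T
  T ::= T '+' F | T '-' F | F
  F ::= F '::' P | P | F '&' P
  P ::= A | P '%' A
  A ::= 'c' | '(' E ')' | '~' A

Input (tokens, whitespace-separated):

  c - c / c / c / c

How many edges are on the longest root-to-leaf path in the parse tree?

8

[E [T [T [F [P [A c]]]] - [F [P [A c]]]] / [E [T [F [P [A c]]]] / [E [T [F [P [A c]]]] / [E [T [F [P [A c]]]]]]]]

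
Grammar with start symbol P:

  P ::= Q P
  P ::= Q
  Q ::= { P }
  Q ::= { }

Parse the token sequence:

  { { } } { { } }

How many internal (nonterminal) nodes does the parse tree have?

[P [Q { [P [Q { }]] }] [P [Q { [P [Q { }]] }]]]

8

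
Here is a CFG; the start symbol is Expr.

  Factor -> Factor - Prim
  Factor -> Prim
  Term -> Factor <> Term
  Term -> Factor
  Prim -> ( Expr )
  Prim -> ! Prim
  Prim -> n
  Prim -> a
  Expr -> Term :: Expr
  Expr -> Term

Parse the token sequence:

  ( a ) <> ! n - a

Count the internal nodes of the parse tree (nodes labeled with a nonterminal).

14

[Expr [Term [Factor [Prim ( [Expr [Term [Factor [Prim a]]]] )]] <> [Term [Factor [Factor [Prim ! [Prim n]]] - [Prim a]]]]]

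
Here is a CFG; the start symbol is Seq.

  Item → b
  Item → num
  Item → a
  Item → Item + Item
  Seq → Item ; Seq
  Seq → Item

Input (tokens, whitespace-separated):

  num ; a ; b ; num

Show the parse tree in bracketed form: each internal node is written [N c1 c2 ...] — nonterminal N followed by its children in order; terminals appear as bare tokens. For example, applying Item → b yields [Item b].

[Seq [Item num] ; [Seq [Item a] ; [Seq [Item b] ; [Seq [Item num]]]]]

Seq
Item ; Seq
num ; Seq
num ; Item ; Seq
num ; a ; Seq
num ; a ; Item ; Seq
num ; a ; b ; Seq
num ; a ; b ; Item
num ; a ; b ; num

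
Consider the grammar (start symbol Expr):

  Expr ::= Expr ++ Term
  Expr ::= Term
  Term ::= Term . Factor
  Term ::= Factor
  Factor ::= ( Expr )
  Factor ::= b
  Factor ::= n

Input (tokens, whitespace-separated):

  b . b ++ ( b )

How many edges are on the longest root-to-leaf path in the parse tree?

[Expr [Expr [Term [Term [Factor b]] . [Factor b]]] ++ [Term [Factor ( [Expr [Term [Factor b]]] )]]]

6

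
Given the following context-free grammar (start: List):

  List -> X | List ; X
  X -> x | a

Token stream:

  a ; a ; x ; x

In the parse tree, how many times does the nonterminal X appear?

[List [List [List [List [X a]] ; [X a]] ; [X x]] ; [X x]]

4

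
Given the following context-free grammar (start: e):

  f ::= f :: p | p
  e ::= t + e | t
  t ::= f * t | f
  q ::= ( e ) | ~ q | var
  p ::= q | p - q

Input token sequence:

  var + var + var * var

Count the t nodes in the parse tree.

4

[e [t [f [p [q var]]]] + [e [t [f [p [q var]]]] + [e [t [f [p [q var]]] * [t [f [p [q var]]]]]]]]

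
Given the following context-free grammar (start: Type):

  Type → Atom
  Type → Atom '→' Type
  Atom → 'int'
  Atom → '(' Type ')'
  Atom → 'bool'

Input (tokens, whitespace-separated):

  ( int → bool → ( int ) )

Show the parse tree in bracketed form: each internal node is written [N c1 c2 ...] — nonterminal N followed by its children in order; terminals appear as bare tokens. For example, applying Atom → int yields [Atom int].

[Type [Atom ( [Type [Atom int] → [Type [Atom bool] → [Type [Atom ( [Type [Atom int]] )]]]] )]]

Type
Atom
( Type )
( Atom → Type )
( int → Type )
( int → Atom → Type )
( int → bool → Type )
( int → bool → Atom )
( int → bool → ( Type ) )
( int → bool → ( Atom ) )
( int → bool → ( int ) )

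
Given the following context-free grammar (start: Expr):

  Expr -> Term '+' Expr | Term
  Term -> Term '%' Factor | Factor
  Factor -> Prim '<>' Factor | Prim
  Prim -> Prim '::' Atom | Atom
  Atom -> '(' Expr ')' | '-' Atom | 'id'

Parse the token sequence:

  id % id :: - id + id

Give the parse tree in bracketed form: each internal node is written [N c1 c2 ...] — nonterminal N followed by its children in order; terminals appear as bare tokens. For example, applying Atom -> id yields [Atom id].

Expr
Term + Expr
Term % Factor + Expr
Factor % Factor + Expr
Prim % Factor + Expr
Atom % Factor + Expr
id % Factor + Expr
id % Prim + Expr
id % Prim :: Atom + Expr
id % Atom :: Atom + Expr
id % id :: Atom + Expr
id % id :: - Atom + Expr
id % id :: - id + Expr
id % id :: - id + Term
id % id :: - id + Factor
id % id :: - id + Prim
id % id :: - id + Atom
id % id :: - id + id

[Expr [Term [Term [Factor [Prim [Atom id]]]] % [Factor [Prim [Prim [Atom id]] :: [Atom - [Atom id]]]]] + [Expr [Term [Factor [Prim [Atom id]]]]]]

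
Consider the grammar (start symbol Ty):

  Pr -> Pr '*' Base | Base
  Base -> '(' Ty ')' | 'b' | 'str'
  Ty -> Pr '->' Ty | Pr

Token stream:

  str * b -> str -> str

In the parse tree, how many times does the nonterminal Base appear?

4

[Ty [Pr [Pr [Base str]] * [Base b]] -> [Ty [Pr [Base str]] -> [Ty [Pr [Base str]]]]]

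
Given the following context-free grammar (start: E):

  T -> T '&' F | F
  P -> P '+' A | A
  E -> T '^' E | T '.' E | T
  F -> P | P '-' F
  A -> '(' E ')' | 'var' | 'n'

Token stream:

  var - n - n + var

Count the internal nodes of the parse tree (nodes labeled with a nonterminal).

[E [T [F [P [A var]] - [F [P [A n]] - [F [P [P [A n]] + [A var]]]]]]]

13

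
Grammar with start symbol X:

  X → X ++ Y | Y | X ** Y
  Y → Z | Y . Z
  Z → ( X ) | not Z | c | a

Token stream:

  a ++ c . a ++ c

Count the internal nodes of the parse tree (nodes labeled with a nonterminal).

[X [X [X [Y [Z a]]] ++ [Y [Y [Z c]] . [Z a]]] ++ [Y [Z c]]]

11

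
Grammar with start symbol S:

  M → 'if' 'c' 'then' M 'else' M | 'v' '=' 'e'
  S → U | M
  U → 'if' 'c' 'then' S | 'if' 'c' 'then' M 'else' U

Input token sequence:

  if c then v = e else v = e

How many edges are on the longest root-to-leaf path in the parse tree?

[S [M if c then [M v = e] else [M v = e]]]

3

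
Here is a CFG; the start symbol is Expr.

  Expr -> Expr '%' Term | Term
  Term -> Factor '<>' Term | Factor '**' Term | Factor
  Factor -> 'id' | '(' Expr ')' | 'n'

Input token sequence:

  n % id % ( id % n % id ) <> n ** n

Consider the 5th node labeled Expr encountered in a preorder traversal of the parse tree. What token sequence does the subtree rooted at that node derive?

id % n

[Expr [Expr [Expr [Term [Factor n]]] % [Term [Factor id]]] % [Term [Factor ( [Expr [Expr [Expr [Term [Factor id]]] % [Term [Factor n]]] % [Term [Factor id]]] )] <> [Term [Factor n] ** [Term [Factor n]]]]]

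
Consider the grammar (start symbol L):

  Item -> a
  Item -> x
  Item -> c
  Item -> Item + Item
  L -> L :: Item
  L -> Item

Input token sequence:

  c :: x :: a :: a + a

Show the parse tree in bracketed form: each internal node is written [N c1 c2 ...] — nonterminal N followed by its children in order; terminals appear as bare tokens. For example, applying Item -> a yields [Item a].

[L [L [L [L [Item c]] :: [Item x]] :: [Item a]] :: [Item [Item a] + [Item a]]]

L
L :: Item
L :: Item :: Item
L :: Item :: Item :: Item
Item :: Item :: Item :: Item
c :: Item :: Item :: Item
c :: x :: Item :: Item
c :: x :: a :: Item
c :: x :: a :: Item + Item
c :: x :: a :: a + Item
c :: x :: a :: a + a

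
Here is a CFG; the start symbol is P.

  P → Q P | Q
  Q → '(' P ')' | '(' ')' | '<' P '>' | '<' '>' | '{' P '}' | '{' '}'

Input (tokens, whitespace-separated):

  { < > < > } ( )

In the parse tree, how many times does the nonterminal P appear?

4

[P [Q { [P [Q < >] [P [Q < >]]] }] [P [Q ( )]]]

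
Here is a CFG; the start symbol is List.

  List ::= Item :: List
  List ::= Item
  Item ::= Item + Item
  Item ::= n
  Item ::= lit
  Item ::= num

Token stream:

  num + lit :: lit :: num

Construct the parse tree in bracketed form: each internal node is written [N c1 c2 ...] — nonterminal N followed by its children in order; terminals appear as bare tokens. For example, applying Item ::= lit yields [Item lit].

[List [Item [Item num] + [Item lit]] :: [List [Item lit] :: [List [Item num]]]]

List
Item :: List
Item + Item :: List
num + Item :: List
num + lit :: List
num + lit :: Item :: List
num + lit :: lit :: List
num + lit :: lit :: Item
num + lit :: lit :: num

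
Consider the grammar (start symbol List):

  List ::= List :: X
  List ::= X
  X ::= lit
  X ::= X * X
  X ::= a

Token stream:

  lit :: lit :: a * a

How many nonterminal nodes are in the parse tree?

[List [List [List [X lit]] :: [X lit]] :: [X [X a] * [X a]]]

8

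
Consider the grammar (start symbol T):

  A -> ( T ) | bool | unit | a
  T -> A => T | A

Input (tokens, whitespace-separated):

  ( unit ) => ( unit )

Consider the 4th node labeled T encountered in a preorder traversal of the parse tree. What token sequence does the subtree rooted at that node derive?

[T [A ( [T [A unit]] )] => [T [A ( [T [A unit]] )]]]

unit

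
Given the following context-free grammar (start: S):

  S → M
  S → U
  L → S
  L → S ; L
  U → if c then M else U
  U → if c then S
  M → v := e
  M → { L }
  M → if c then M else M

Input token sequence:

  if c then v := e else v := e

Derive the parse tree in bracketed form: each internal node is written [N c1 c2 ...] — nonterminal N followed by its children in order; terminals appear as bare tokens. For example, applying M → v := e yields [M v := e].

S
M
if c then M else M
if c then v := e else M
if c then v := e else v := e

[S [M if c then [M v := e] else [M v := e]]]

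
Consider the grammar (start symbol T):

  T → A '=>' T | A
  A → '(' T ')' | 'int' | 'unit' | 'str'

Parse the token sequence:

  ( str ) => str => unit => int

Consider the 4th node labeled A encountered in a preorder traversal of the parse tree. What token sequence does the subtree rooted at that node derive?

unit

[T [A ( [T [A str]] )] => [T [A str] => [T [A unit] => [T [A int]]]]]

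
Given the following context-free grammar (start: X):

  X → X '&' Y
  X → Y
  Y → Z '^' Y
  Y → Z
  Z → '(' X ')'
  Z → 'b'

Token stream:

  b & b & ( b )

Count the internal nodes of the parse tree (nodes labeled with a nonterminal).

[X [X [X [Y [Z b]]] & [Y [Z b]]] & [Y [Z ( [X [Y [Z b]]] )]]]

12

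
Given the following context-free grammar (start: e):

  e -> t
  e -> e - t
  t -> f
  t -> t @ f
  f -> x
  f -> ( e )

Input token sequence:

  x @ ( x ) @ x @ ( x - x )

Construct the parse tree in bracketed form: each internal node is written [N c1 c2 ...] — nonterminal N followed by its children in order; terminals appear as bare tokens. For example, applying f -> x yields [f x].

e
t
t @ f
t @ f @ f
t @ f @ f @ f
f @ f @ f @ f
x @ f @ f @ f
x @ ( e ) @ f @ f
x @ ( t ) @ f @ f
x @ ( f ) @ f @ f
x @ ( x ) @ f @ f
x @ ( x ) @ x @ f
x @ ( x ) @ x @ ( e )
x @ ( x ) @ x @ ( e - t )
x @ ( x ) @ x @ ( t - t )
x @ ( x ) @ x @ ( f - t )
x @ ( x ) @ x @ ( x - t )
x @ ( x ) @ x @ ( x - f )
x @ ( x ) @ x @ ( x - x )

[e [t [t [t [t [f x]] @ [f ( [e [t [f x]]] )]] @ [f x]] @ [f ( [e [e [t [f x]]] - [t [f x]]] )]]]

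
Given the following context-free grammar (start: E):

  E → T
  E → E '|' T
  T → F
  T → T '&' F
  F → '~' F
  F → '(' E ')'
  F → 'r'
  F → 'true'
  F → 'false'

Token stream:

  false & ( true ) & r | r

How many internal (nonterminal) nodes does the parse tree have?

13

[E [E [T [T [T [F false]] & [F ( [E [T [F true]]] )]] & [F r]]] | [T [F r]]]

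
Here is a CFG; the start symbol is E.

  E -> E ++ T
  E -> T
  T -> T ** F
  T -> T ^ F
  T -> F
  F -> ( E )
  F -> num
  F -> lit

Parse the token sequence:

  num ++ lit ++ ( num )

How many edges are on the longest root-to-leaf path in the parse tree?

[E [E [E [T [F num]]] ++ [T [F lit]]] ++ [T [F ( [E [T [F num]]] )]]]

6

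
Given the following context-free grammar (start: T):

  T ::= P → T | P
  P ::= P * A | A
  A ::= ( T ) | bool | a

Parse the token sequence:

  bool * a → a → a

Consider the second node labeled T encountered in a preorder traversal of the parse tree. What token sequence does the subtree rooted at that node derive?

a → a

[T [P [P [A bool]] * [A a]] → [T [P [A a]] → [T [P [A a]]]]]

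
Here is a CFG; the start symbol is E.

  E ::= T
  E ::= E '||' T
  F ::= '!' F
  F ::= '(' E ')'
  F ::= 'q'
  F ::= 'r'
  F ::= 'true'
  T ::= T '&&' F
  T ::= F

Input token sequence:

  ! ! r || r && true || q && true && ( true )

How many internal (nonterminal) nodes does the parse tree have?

20

[E [E [E [T [F ! [F ! [F r]]]]] || [T [T [F r]] && [F true]]] || [T [T [T [F q]] && [F true]] && [F ( [E [T [F true]]] )]]]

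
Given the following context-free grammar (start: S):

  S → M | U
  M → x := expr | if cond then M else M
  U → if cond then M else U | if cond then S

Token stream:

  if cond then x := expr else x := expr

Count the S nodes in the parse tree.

[S [M if cond then [M x := expr] else [M x := expr]]]

1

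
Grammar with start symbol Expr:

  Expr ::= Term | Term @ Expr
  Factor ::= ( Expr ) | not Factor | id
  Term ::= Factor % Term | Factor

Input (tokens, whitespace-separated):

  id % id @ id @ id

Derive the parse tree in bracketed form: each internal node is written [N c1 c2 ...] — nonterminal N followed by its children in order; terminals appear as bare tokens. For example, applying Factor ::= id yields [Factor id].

[Expr [Term [Factor id] % [Term [Factor id]]] @ [Expr [Term [Factor id]] @ [Expr [Term [Factor id]]]]]

Expr
Term @ Expr
Factor % Term @ Expr
id % Term @ Expr
id % Factor @ Expr
id % id @ Expr
id % id @ Term @ Expr
id % id @ Factor @ Expr
id % id @ id @ Expr
id % id @ id @ Term
id % id @ id @ Factor
id % id @ id @ id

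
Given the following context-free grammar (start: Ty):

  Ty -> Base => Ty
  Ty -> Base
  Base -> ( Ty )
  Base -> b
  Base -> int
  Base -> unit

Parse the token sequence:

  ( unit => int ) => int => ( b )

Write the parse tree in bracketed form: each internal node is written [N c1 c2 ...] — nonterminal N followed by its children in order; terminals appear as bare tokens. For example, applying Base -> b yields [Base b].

[Ty [Base ( [Ty [Base unit] => [Ty [Base int]]] )] => [Ty [Base int] => [Ty [Base ( [Ty [Base b]] )]]]]

Ty
Base => Ty
( Ty ) => Ty
( Base => Ty ) => Ty
( unit => Ty ) => Ty
( unit => Base ) => Ty
( unit => int ) => Ty
( unit => int ) => Base => Ty
( unit => int ) => int => Ty
( unit => int ) => int => Base
( unit => int ) => int => ( Ty )
( unit => int ) => int => ( Base )
( unit => int ) => int => ( b )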